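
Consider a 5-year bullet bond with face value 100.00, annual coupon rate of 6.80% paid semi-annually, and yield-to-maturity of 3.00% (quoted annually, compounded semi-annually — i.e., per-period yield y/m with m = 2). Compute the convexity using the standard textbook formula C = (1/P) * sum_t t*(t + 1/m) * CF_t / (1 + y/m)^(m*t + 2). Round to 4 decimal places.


Coupon per period c = face * coupon_rate / m = 3.400000
Periods per year m = 2; per-period yield y/m = 0.015000
Number of cashflows N = 10
Cashflows (t years, CF_t, discount factor 1/(1+y/m)^(m*t), PV):
  t = 0.5000: CF_t = 3.400000, DF = 0.985222, PV = 3.349754
  t = 1.0000: CF_t = 3.400000, DF = 0.970662, PV = 3.300250
  t = 1.5000: CF_t = 3.400000, DF = 0.956317, PV = 3.251478
  t = 2.0000: CF_t = 3.400000, DF = 0.942184, PV = 3.203426
  t = 2.5000: CF_t = 3.400000, DF = 0.928260, PV = 3.156085
  t = 3.0000: CF_t = 3.400000, DF = 0.914542, PV = 3.109443
  t = 3.5000: CF_t = 3.400000, DF = 0.901027, PV = 3.063491
  t = 4.0000: CF_t = 3.400000, DF = 0.887711, PV = 3.018218
  t = 4.5000: CF_t = 3.400000, DF = 0.874592, PV = 2.973614
  t = 5.0000: CF_t = 103.400000, DF = 0.861667, PV = 89.096392
Price P = sum_t PV_t = 117.522151
Convexity numerator sum_t t*(t + 1/m) * CF_t / (1+y/m)^(m*t + 2):
  t = 0.5000: term = 1.625739
  t = 1.0000: term = 4.805140
  t = 1.5000: term = 9.468255
  t = 2.0000: term = 15.547217
  t = 2.5000: term = 22.976183
  t = 3.0000: term = 31.691287
  t = 3.5000: term = 41.630591
  t = 4.0000: term = 52.734035
  t = 4.5000: term = 64.943392
  t = 5.0000: term = 2378.267634
Convexity = (1/P) * sum = 2623.689473 / 117.522151 = 22.325063

Answer: Convexity = 22.3251


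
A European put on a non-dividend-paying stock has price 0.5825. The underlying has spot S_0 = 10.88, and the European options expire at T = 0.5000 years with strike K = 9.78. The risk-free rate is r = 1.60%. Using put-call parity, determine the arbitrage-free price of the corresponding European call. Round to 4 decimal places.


Put-call parity: C - P = S_0 * exp(-qT) - K * exp(-rT).
S_0 * exp(-qT) = 10.8800 * 1.00000000 = 10.88000000
K * exp(-rT) = 9.7800 * 0.99203191 = 9.70207213
C = P + S*exp(-qT) - K*exp(-rT)
C = 0.5825 + 10.88000000 - 9.70207213 = 1.7604

Answer: Call price = 1.7604


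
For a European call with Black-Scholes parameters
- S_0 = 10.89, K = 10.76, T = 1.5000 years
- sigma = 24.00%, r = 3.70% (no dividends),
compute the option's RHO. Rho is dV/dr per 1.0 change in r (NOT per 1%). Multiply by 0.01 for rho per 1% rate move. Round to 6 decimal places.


Answer: Rho = 8.137508

Derivation:
d1 = 0.3766409669; d2 = 0.0827021977
phi(d1) = 0.3716258382; exp(-qT) = 1.0000000000; exp(-rT) = 0.9460120237
N(d2) = 0.5329558313
Rho = K*T*exp(-rT)*N(d2) = 10.7600 * 1.5000 * 0.9460120237 * 0.5329558313 = 8.137508


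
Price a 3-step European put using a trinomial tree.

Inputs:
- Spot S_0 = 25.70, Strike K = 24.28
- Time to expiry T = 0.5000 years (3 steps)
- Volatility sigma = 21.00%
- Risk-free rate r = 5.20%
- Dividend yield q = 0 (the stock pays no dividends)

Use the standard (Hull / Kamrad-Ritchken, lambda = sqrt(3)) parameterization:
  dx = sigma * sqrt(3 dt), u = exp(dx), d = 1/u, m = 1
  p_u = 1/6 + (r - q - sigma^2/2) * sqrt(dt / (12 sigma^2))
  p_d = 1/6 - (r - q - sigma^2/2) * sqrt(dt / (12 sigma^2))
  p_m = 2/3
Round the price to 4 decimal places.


dt = T/N = 0.166667; dx = sigma*sqrt(3*dt) = 0.148492
u = exp(dx) = 1.160084; d = 1/u = 0.862007
p_u = 0.183474, p_m = 0.666667, p_d = 0.149859
Discount per step: exp(-r*dt) = 0.991371
Stock lattice S(k, j) with j the centered position index:
  k=0: S(0,+0) = 25.7000
  k=1: S(1,-1) = 22.1536; S(1,+0) = 25.7000; S(1,+1) = 29.8142
  k=2: S(2,-2) = 19.0965; S(2,-1) = 22.1536; S(2,+0) = 25.7000; S(2,+1) = 29.8142; S(2,+2) = 34.5869
  k=3: S(3,-3) = 16.4613; S(3,-2) = 19.0965; S(3,-1) = 22.1536; S(3,+0) = 25.7000; S(3,+1) = 29.8142; S(3,+2) = 34.5869; S(3,+3) = 40.1237
Terminal payoffs V(N, j) = max(K - S_T, 0):
  V(3,-3) = 7.818675; V(3,-2) = 5.183480; V(3,-1) = 2.126432; V(3,+0) = 0.000000; V(3,+1) = 0.000000; V(3,+2) = 0.000000; V(3,+3) = 0.000000
Backward induction: V(k, j) = exp(-r*dt) * [p_u * V(k+1, j+1) + p_m * V(k+1, j) + p_d * V(k+1, j-1)]
  V(2,-2) = exp(-r*dt) * [p_u*2.126432 + p_m*5.183480 + p_d*7.818675] = 4.974200
  V(2,-1) = exp(-r*dt) * [p_u*0.000000 + p_m*2.126432 + p_d*5.183480] = 2.175476
  V(2,+0) = exp(-r*dt) * [p_u*0.000000 + p_m*0.000000 + p_d*2.126432] = 0.315915
  V(2,+1) = exp(-r*dt) * [p_u*0.000000 + p_m*0.000000 + p_d*0.000000] = 0.000000
  V(2,+2) = exp(-r*dt) * [p_u*0.000000 + p_m*0.000000 + p_d*0.000000] = 0.000000
  V(1,-1) = exp(-r*dt) * [p_u*0.315915 + p_m*2.175476 + p_d*4.974200] = 2.234259
  V(1,+0) = exp(-r*dt) * [p_u*0.000000 + p_m*0.315915 + p_d*2.175476] = 0.531994
  V(1,+1) = exp(-r*dt) * [p_u*0.000000 + p_m*0.000000 + p_d*0.315915] = 0.046934
  V(0,+0) = exp(-r*dt) * [p_u*0.046934 + p_m*0.531994 + p_d*2.234259] = 0.692073

Answer: Price = V(0,0) = 0.6921


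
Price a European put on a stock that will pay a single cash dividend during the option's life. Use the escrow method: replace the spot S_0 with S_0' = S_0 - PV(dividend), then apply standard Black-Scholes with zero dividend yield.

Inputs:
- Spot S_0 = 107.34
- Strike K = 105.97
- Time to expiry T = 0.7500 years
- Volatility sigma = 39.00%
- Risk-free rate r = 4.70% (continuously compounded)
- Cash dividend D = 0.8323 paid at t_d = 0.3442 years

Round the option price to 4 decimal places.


Answer: Price = 11.9905

Derivation:
PV(D) = D * exp(-r * t_d) = 0.8323 * 0.98395275 = 0.81894387
S_0' = S_0 - PV(D) = 107.3400 - 0.81894387 = 106.52105613
d1 = (ln(S_0'/K) + (r + sigma^2/2)*T) / (sigma*sqrt(T)) = 0.28859857
d2 = d1 - sigma*sqrt(T) = -0.04915134
exp(-rT) = 0.96536405
N(-d1) = 0.38644429; N(-d2) = 0.51960065
P = K * exp(-rT) * N(-d2) - S_0' * N(-d1) = 105.9700 * 0.96536405 * 0.51960065 - 106.52105613 * 0.38644429 = 11.9905


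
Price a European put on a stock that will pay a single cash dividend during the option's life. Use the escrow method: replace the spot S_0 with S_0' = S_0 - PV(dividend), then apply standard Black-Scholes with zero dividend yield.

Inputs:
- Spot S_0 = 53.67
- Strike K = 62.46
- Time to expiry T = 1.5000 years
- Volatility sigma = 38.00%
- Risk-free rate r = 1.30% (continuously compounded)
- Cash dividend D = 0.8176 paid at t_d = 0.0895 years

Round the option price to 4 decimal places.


Answer: Price = 15.2109

Derivation:
PV(D) = D * exp(-r * t_d) = 0.8176 * 0.99883718 = 0.81664928
S_0' = S_0 - PV(D) = 53.6700 - 0.81664928 = 52.85335072
d1 = (ln(S_0'/K) + (r + sigma^2/2)*T) / (sigma*sqrt(T)) = -0.08423933
d2 = d1 - sigma*sqrt(T) = -0.54964238
exp(-rT) = 0.98068890
N(-d1) = 0.53356693; N(-d2) = 0.70871766
P = K * exp(-rT) * N(-d2) - S_0' * N(-d1) = 62.4600 * 0.98068890 * 0.70871766 - 52.85335072 * 0.53356693 = 15.2109


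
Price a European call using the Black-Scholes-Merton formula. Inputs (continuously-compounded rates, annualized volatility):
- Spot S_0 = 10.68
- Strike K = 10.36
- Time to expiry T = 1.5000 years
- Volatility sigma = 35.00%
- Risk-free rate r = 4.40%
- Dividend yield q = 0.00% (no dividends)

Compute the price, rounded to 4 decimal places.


Answer: Price = 2.2629

Derivation:
d1 = (ln(S/K) + (r - q + 0.5*sigma^2) * T) / (sigma * sqrt(T)) = 0.43926489
d2 = d1 - sigma * sqrt(T) = 0.01060418
exp(-rT) = 0.93613086; exp(-qT) = 1.00000000
C = S_0 * exp(-qT) * N(d1) - K * exp(-rT) * N(d2)
N(d1) = 0.66976519; N(d2) = 0.50423038
C = 10.6800 * 1.00000000 * 0.66976519 - 10.3600 * 0.93613086 * 0.50423038 = 2.2629


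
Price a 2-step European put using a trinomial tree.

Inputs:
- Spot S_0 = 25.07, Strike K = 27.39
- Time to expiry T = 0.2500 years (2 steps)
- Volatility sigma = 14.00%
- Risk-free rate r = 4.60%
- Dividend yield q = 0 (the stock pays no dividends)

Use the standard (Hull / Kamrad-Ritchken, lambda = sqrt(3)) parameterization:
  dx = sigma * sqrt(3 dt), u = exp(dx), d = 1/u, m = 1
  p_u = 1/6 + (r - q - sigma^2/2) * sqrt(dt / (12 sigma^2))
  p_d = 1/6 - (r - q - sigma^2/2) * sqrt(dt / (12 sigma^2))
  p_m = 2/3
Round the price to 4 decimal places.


dt = T/N = 0.125000; dx = sigma*sqrt(3*dt) = 0.085732
u = exp(dx) = 1.089514; d = 1/u = 0.917840
p_u = 0.193057, p_m = 0.666667, p_d = 0.140276
Discount per step: exp(-r*dt) = 0.994266
Stock lattice S(k, j) with j the centered position index:
  k=0: S(0,+0) = 25.0700
  k=1: S(1,-1) = 23.0103; S(1,+0) = 25.0700; S(1,+1) = 27.3141
  k=2: S(2,-2) = 21.1197; S(2,-1) = 23.0103; S(2,+0) = 25.0700; S(2,+1) = 27.3141; S(2,+2) = 29.7591
Terminal payoffs V(N, j) = max(K - S_T, 0):
  V(2,-2) = 6.270271; V(2,-1) = 4.379750; V(2,+0) = 2.320000; V(2,+1) = 0.075873; V(2,+2) = 0.000000
Backward induction: V(k, j) = exp(-r*dt) * [p_u * V(k+1, j+1) + p_m * V(k+1, j) + p_d * V(k+1, j-1)]
  V(1,-1) = exp(-r*dt) * [p_u*2.320000 + p_m*4.379750 + p_d*6.270271] = 4.222944
  V(1,+0) = exp(-r*dt) * [p_u*0.075873 + p_m*2.320000 + p_d*4.379750] = 2.163215
  V(1,+1) = exp(-r*dt) * [p_u*0.000000 + p_m*0.075873 + p_d*2.320000] = 0.373867
  V(0,+0) = exp(-r*dt) * [p_u*0.373867 + p_m*2.163215 + p_d*4.222944] = 2.094622

Answer: Price = V(0,0) = 2.0946


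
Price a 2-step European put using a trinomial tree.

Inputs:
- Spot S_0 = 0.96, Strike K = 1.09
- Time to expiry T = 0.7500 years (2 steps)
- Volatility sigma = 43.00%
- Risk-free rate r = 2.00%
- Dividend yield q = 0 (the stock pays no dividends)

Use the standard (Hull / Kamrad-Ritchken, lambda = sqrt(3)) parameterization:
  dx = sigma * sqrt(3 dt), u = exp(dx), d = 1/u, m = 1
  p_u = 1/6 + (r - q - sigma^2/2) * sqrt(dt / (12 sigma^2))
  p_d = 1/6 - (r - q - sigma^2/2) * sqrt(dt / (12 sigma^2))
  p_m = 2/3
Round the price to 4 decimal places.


dt = T/N = 0.375000; dx = sigma*sqrt(3*dt) = 0.456084
u = exp(dx) = 1.577883; d = 1/u = 0.633761
p_u = 0.136882, p_m = 0.666667, p_d = 0.196451
Discount per step: exp(-r*dt) = 0.992528
Stock lattice S(k, j) with j the centered position index:
  k=0: S(0,+0) = 0.9600
  k=1: S(1,-1) = 0.6084; S(1,+0) = 0.9600; S(1,+1) = 1.5148
  k=2: S(2,-2) = 0.3856; S(2,-1) = 0.6084; S(2,+0) = 0.9600; S(2,+1) = 1.5148; S(2,+2) = 2.3901
Terminal payoffs V(N, j) = max(K - S_T, 0):
  V(2,-2) = 0.704414; V(2,-1) = 0.481590; V(2,+0) = 0.130000; V(2,+1) = 0.000000; V(2,+2) = 0.000000
Backward induction: V(k, j) = exp(-r*dt) * [p_u * V(k+1, j+1) + p_m * V(k+1, j) + p_d * V(k+1, j-1)]
  V(1,-1) = exp(-r*dt) * [p_u*0.130000 + p_m*0.481590 + p_d*0.704414] = 0.473672
  V(1,+0) = exp(-r*dt) * [p_u*0.000000 + p_m*0.130000 + p_d*0.481590] = 0.179921
  V(1,+1) = exp(-r*dt) * [p_u*0.000000 + p_m*0.000000 + p_d*0.130000] = 0.025348
  V(0,+0) = exp(-r*dt) * [p_u*0.025348 + p_m*0.179921 + p_d*0.473672] = 0.214853

Answer: Price = V(0,0) = 0.2149


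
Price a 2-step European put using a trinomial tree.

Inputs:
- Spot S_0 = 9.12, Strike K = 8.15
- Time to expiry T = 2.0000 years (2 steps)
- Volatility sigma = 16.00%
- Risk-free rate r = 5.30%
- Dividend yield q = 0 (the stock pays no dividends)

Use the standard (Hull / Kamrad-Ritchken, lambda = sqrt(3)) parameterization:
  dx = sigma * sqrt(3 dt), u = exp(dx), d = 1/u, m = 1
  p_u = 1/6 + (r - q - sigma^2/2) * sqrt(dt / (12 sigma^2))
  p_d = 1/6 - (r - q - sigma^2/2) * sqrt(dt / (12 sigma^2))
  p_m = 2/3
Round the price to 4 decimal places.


dt = T/N = 1.000000; dx = sigma*sqrt(3*dt) = 0.277128
u = exp(dx) = 1.319335; d = 1/u = 0.757957
p_u = 0.239196, p_m = 0.666667, p_d = 0.094137
Discount per step: exp(-r*dt) = 0.948380
Stock lattice S(k, j) with j the centered position index:
  k=0: S(0,+0) = 9.1200
  k=1: S(1,-1) = 6.9126; S(1,+0) = 9.1200; S(1,+1) = 12.0323
  k=2: S(2,-2) = 5.2394; S(2,-1) = 6.9126; S(2,+0) = 9.1200; S(2,+1) = 12.0323; S(2,+2) = 15.8747
Terminal payoffs V(N, j) = max(K - S_T, 0):
  V(2,-2) = 2.910566; V(2,-1) = 1.237429; V(2,+0) = 0.000000; V(2,+1) = 0.000000; V(2,+2) = 0.000000
Backward induction: V(k, j) = exp(-r*dt) * [p_u * V(k+1, j+1) + p_m * V(k+1, j) + p_d * V(k+1, j-1)]
  V(1,-1) = exp(-r*dt) * [p_u*0.000000 + p_m*1.237429 + p_d*2.910566] = 1.042217
  V(1,+0) = exp(-r*dt) * [p_u*0.000000 + p_m*0.000000 + p_d*1.237429] = 0.110475
  V(1,+1) = exp(-r*dt) * [p_u*0.000000 + p_m*0.000000 + p_d*0.000000] = 0.000000
  V(0,+0) = exp(-r*dt) * [p_u*0.000000 + p_m*0.110475 + p_d*1.042217] = 0.162895

Answer: Price = V(0,0) = 0.1629


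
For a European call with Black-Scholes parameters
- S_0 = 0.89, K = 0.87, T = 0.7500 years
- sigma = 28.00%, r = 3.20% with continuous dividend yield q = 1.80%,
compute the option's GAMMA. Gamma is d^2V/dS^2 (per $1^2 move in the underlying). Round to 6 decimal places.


Answer: Gamma = 1.763939

Derivation:
d1 = 0.2582745544; d2 = 0.0157874414
phi(d1) = 0.3858558573; exp(-qT) = 0.9865907163; exp(-rT) = 0.9762857098
Gamma = exp(-qT) * phi(d1) / (S * sigma * sqrt(T)) = 0.9865907163 * 0.3858558573 / (0.8900 * 0.2800 * 0.8660254038) = 1.763939


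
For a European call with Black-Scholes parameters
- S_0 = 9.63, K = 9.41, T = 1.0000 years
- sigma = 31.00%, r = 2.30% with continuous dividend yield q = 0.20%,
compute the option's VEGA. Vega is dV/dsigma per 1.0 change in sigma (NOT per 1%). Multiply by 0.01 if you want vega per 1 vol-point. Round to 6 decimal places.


Answer: Vega = 3.668393

Derivation:
d1 = 0.2972912007; d2 = -0.0127087993
phi(d1) = 0.3816964720; exp(-qT) = 0.9980019987; exp(-rT) = 0.9772624838
Vega = S * exp(-qT) * phi(d1) * sqrt(T) = 9.6300 * 0.9980019987 * 0.3816964720 * 1.0000000000 = 3.668393


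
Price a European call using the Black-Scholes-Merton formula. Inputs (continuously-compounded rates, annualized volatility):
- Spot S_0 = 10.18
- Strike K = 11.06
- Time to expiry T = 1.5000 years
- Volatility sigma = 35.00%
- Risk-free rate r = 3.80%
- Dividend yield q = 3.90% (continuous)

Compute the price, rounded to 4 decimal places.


d1 = (ln(S/K) + (r - q + 0.5*sigma^2) * T) / (sigma * sqrt(T)) = 0.01741474
d2 = d1 - sigma * sqrt(T) = -0.41124596
exp(-rT) = 0.94459407; exp(-qT) = 0.94317824
C = S_0 * exp(-qT) * N(d1) - K * exp(-rT) * N(d2)
N(d1) = 0.50694713; N(d2) = 0.34044609
C = 10.1800 * 0.94317824 * 0.50694713 - 11.0600 * 0.94459407 * 0.34044609 = 1.3108

Answer: Price = 1.3108


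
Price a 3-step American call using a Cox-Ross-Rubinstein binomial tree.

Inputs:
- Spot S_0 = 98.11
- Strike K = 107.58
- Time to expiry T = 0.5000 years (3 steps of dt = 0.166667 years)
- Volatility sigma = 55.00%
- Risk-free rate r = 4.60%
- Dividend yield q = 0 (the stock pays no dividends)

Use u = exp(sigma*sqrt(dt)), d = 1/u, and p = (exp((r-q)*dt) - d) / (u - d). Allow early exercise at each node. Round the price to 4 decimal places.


Answer: Price = V(0,0) = 13.2438

Derivation:
dt = T/N = 0.166667
u = exp(sigma*sqrt(dt)) = 1.251742; d = 1/u = 0.798886
p = (exp((r-q)*dt) - d) / (u - d) = 0.461095
Discount per step: exp(-r*dt) = 0.992363
Stock lattice S(k, i) with i counting down-moves:
  k=0: S(0,0) = 98.1100
  k=1: S(1,0) = 122.8085; S(1,1) = 78.3787
  k=2: S(2,0) = 153.7246; S(2,1) = 98.1100; S(2,2) = 62.6157
  k=3: S(3,0) = 192.4236; S(3,1) = 122.8085; S(3,2) = 78.3787; S(3,3) = 50.0228
Terminal payoffs V(N, i) = max(S_T - K, 0):
  V(3,0) = 84.843559; V(3,1) = 15.228454; V(3,2) = 0.000000; V(3,3) = 0.000000
Backward induction: V(k, i) = exp(-r*dt) * [p * V(k+1, i) + (1-p) * V(k+1, i+1)]; then take max(V_cont, immediate exercise) for American.
  V(2,0) = exp(-r*dt) * [p*84.843559 + (1-p)*15.228454] = 46.966185; exercise = 46.144558; V(2,0) = max -> 46.966185
  V(2,1) = exp(-r*dt) * [p*15.228454 + (1-p)*0.000000] = 6.968139; exercise = 0.000000; V(2,1) = max -> 6.968139
  V(2,2) = exp(-r*dt) * [p*0.000000 + (1-p)*0.000000] = 0.000000; exercise = 0.000000; V(2,2) = max -> 0.000000
  V(1,0) = exp(-r*dt) * [p*46.966185 + (1-p)*6.968139] = 25.216971; exercise = 15.228454; V(1,0) = max -> 25.216971
  V(1,1) = exp(-r*dt) * [p*6.968139 + (1-p)*0.000000] = 3.188437; exercise = 0.000000; V(1,1) = max -> 3.188437
  V(0,0) = exp(-r*dt) * [p*25.216971 + (1-p)*3.188437] = 13.243762; exercise = 0.000000; V(0,0) = max -> 13.243762


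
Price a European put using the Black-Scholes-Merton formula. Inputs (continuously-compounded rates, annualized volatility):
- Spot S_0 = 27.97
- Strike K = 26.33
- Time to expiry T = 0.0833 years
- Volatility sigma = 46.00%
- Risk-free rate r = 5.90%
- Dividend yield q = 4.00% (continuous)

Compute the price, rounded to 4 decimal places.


d1 = (ln(S/K) + (r - q + 0.5*sigma^2) * T) / (sigma * sqrt(T)) = 0.53342301
d2 = d1 - sigma * sqrt(T) = 0.40065901
exp(-rT) = 0.99509736; exp(-qT) = 0.99667354
P = K * exp(-rT) * N(-d2) - S_0 * exp(-qT) * N(-d1)
N(-d1) = 0.29687039; N(-d2) = 0.34433560
P = 26.3300 * 0.99509736 * 0.34433560 - 27.9700 * 0.99667354 * 0.29687039 = 0.7461

Answer: Price = 0.7461


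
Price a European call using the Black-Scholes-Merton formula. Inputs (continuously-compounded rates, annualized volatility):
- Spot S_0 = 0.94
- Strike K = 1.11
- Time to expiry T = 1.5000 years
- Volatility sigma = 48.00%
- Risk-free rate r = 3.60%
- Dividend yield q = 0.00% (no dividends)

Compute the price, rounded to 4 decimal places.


Answer: Price = 0.1785

Derivation:
d1 = (ln(S/K) + (r - q + 0.5*sigma^2) * T) / (sigma * sqrt(T)) = 0.10302244
d2 = d1 - sigma * sqrt(T) = -0.48485509
exp(-rT) = 0.94743211; exp(-qT) = 1.00000000
C = S_0 * exp(-qT) * N(d1) - K * exp(-rT) * N(d2)
N(d1) = 0.54102742; N(d2) = 0.31388957
C = 0.9400 * 1.00000000 * 0.54102742 - 1.1100 * 0.94743211 * 0.31388957 = 0.1785


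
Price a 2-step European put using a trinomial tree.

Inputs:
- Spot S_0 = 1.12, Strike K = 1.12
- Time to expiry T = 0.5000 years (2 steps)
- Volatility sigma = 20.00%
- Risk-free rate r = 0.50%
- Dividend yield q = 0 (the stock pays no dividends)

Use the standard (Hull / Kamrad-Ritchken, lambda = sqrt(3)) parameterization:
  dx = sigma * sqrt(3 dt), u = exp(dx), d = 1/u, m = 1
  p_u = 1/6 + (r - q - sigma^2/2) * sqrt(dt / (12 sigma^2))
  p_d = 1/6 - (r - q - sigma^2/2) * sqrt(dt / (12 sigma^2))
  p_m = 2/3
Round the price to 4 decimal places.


Answer: Price = V(0,0) = 0.0524

Derivation:
dt = T/N = 0.250000; dx = sigma*sqrt(3*dt) = 0.173205
u = exp(dx) = 1.189110; d = 1/u = 0.840965
p_u = 0.155841, p_m = 0.666667, p_d = 0.177492
Discount per step: exp(-r*dt) = 0.998751
Stock lattice S(k, j) with j the centered position index:
  k=0: S(0,+0) = 1.1200
  k=1: S(1,-1) = 0.9419; S(1,+0) = 1.1200; S(1,+1) = 1.3318
  k=2: S(2,-2) = 0.7921; S(2,-1) = 0.9419; S(2,+0) = 1.1200; S(2,+1) = 1.3318; S(2,+2) = 1.5837
Terminal payoffs V(N, j) = max(K - S_T, 0):
  V(2,-2) = 0.327911; V(2,-1) = 0.178119; V(2,+0) = 0.000000; V(2,+1) = 0.000000; V(2,+2) = 0.000000
Backward induction: V(k, j) = exp(-r*dt) * [p_u * V(k+1, j+1) + p_m * V(k+1, j) + p_d * V(k+1, j-1)]
  V(1,-1) = exp(-r*dt) * [p_u*0.000000 + p_m*0.178119 + p_d*0.327911] = 0.176727
  V(1,+0) = exp(-r*dt) * [p_u*0.000000 + p_m*0.000000 + p_d*0.178119] = 0.031575
  V(1,+1) = exp(-r*dt) * [p_u*0.000000 + p_m*0.000000 + p_d*0.000000] = 0.000000
  V(0,+0) = exp(-r*dt) * [p_u*0.000000 + p_m*0.031575 + p_d*0.176727] = 0.052352


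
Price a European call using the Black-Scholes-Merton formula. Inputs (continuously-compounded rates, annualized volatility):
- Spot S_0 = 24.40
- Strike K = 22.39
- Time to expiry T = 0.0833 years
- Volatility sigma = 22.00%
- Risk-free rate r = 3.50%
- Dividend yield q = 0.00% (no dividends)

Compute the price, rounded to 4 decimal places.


Answer: Price = 2.1295

Derivation:
d1 = (ln(S/K) + (r - q + 0.5*sigma^2) * T) / (sigma * sqrt(T)) = 1.43159112
d2 = d1 - sigma * sqrt(T) = 1.36809530
exp(-rT) = 0.99708875; exp(-qT) = 1.00000000
C = S_0 * exp(-qT) * N(d1) - K * exp(-rT) * N(d2)
N(d1) = 0.92386956; N(d2) = 0.91435888
C = 24.4000 * 1.00000000 * 0.92386956 - 22.3900 * 0.99708875 * 0.91435888 = 2.1295


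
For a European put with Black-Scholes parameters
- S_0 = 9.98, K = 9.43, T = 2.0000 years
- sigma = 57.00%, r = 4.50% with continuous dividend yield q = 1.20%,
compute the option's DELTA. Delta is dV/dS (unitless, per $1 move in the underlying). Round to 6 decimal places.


d1 = 0.5552487691; d2 = -0.2508529614
phi(d1) = 0.3419505541; exp(-qT) = 0.9762857098; exp(-rT) = 0.9139311853
N(-d1) = 0.2893622576
Delta = -exp(-qT) * N(-d1) = -0.9762857098 * 0.2893622576 = -0.282500

Answer: Delta = -0.282500


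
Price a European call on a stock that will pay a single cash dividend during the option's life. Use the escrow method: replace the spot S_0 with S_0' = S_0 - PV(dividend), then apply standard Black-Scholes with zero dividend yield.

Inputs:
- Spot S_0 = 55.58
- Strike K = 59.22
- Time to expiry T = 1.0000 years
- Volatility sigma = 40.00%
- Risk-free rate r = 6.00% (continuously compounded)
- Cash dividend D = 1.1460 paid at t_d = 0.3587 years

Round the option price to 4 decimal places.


Answer: Price = 8.0956

Derivation:
PV(D) = D * exp(-r * t_d) = 1.1460 * 0.97870795 = 1.12159931
S_0' = S_0 - PV(D) = 55.5800 - 1.12159931 = 54.45840069
d1 = (ln(S_0'/K) + (r + sigma^2/2)*T) / (sigma*sqrt(T)) = 0.14044449
d2 = d1 - sigma*sqrt(T) = -0.25955551
exp(-rT) = 0.94176453
N(d1) = 0.55584560; N(d2) = 0.39760333
C = S_0' * N(d1) - K * exp(-rT) * N(d2) = 54.45840069 * 0.55584560 - 59.2200 * 0.94176453 * 0.39760333 = 8.0956


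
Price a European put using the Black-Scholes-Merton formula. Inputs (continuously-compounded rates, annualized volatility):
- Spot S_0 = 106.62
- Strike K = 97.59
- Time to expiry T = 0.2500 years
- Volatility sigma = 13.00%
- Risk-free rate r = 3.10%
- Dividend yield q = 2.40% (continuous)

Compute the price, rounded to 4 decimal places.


Answer: Price = 0.2476

Derivation:
d1 = (ln(S/K) + (r - q + 0.5*sigma^2) * T) / (sigma * sqrt(T)) = 1.42090127
d2 = d1 - sigma * sqrt(T) = 1.35590127
exp(-rT) = 0.99227995; exp(-qT) = 0.99401796
P = K * exp(-rT) * N(-d2) - S_0 * exp(-qT) * N(-d1)
N(-d1) = 0.07767273; N(-d2) = 0.08756529
P = 97.5900 * 0.99227995 * 0.08756529 - 106.6200 * 0.99401796 * 0.07767273 = 0.2476


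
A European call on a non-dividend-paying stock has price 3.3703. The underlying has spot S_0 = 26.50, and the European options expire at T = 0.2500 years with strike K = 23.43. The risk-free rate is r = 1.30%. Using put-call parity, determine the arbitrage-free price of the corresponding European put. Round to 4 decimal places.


Put-call parity: C - P = S_0 * exp(-qT) - K * exp(-rT).
S_0 * exp(-qT) = 26.5000 * 1.00000000 = 26.50000000
K * exp(-rT) = 23.4300 * 0.99675528 = 23.35397611
P = C - S*exp(-qT) + K*exp(-rT)
P = 3.3703 - 26.50000000 + 23.35397611 = 0.2243

Answer: Put price = 0.2243


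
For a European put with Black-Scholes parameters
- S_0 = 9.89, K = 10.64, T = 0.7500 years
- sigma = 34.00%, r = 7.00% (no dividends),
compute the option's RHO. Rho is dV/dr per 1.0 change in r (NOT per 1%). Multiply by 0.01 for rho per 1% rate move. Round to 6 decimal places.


Answer: Rho = -4.436831

Derivation:
d1 = 0.0772754866; d2 = -0.2171731507
phi(d1) = 0.3977529148; exp(-qT) = 1.0000000000; exp(-rT) = 0.9488543211
N(-d2) = 0.5859632960
Rho = -K*T*exp(-rT)*N(-d2) = -10.6400 * 0.7500 * 0.9488543211 * 0.5859632960 = -4.436831


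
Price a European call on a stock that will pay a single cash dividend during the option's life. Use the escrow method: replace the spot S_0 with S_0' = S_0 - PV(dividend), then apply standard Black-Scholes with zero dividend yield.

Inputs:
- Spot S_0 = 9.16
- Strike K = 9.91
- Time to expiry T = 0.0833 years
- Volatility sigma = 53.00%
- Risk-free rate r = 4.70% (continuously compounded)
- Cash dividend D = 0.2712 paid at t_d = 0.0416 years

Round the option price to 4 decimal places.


PV(D) = D * exp(-r * t_d) = 0.2712 * 0.99804671 = 0.27067027
S_0' = S_0 - PV(D) = 9.1600 - 0.27067027 = 8.88932973
d1 = (ln(S_0'/K) + (r + sigma^2/2)*T) / (sigma*sqrt(T)) = -0.60848405
d2 = d1 - sigma*sqrt(T) = -0.76145127
exp(-rT) = 0.99609255
N(d1) = 0.27143324; N(d2) = 0.22319379
C = S_0' * N(d1) - K * exp(-rT) * N(d2) = 8.88932973 * 0.27143324 - 9.9100 * 0.99609255 * 0.22319379 = 0.2097

Answer: Price = 0.2097


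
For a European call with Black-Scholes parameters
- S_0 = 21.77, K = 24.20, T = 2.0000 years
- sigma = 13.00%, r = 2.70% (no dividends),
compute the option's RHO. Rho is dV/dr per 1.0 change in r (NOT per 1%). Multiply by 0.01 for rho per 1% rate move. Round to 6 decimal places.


Answer: Rho = 16.245840

Derivation:
d1 = -0.1899384432; d2 = -0.3737862063
phi(d1) = 0.3918105529; exp(-qT) = 1.0000000000; exp(-rT) = 0.9474321065
N(d2) = 0.3542816913
Rho = K*T*exp(-rT)*N(d2) = 24.2000 * 2.0000 * 0.9474321065 * 0.3542816913 = 16.245840


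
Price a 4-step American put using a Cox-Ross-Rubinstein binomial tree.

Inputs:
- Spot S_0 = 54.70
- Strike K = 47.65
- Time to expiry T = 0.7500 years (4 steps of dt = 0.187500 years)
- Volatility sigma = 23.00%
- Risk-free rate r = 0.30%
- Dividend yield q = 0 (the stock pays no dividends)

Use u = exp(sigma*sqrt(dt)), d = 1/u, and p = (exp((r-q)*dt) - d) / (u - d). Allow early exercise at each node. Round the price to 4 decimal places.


dt = T/N = 0.187500
u = exp(sigma*sqrt(dt)) = 1.104721; d = 1/u = 0.905206
p = (exp((r-q)*dt) - d) / (u - d) = 0.477942
Discount per step: exp(-r*dt) = 0.999438
Stock lattice S(k, i) with i counting down-moves:
  k=0: S(0,0) = 54.7000
  k=1: S(1,0) = 60.4282; S(1,1) = 49.5148
  k=2: S(2,0) = 66.7564; S(2,1) = 54.7000; S(2,2) = 44.8210
  k=3: S(3,0) = 73.7472; S(3,1) = 60.4282; S(3,2) = 49.5148; S(3,3) = 40.5723
  k=4: S(4,0) = 81.4700; S(4,1) = 66.7564; S(4,2) = 54.7000; S(4,3) = 44.8210; S(4,4) = 36.7263
Terminal payoffs V(N, i) = max(K - S_T, 0):
  V(4,0) = 0.000000; V(4,1) = 0.000000; V(4,2) = 0.000000; V(4,3) = 2.828951; V(4,4) = 10.923740
Backward induction: V(k, i) = exp(-r*dt) * [p * V(k+1, i) + (1-p) * V(k+1, i+1)]; then take max(V_cont, immediate exercise) for American.
  V(3,0) = exp(-r*dt) * [p*0.000000 + (1-p)*0.000000] = 0.000000; exercise = 0.000000; V(3,0) = max -> 0.000000
  V(3,1) = exp(-r*dt) * [p*0.000000 + (1-p)*0.000000] = 0.000000; exercise = 0.000000; V(3,1) = max -> 0.000000
  V(3,2) = exp(-r*dt) * [p*0.000000 + (1-p)*2.828951] = 1.476045; exercise = 0.000000; V(3,2) = max -> 1.476045
  V(3,3) = exp(-r*dt) * [p*2.828951 + (1-p)*10.923740] = 7.050930; exercise = 7.077725; V(3,3) = max -> 7.077725
  V(2,0) = exp(-r*dt) * [p*0.000000 + (1-p)*0.000000] = 0.000000; exercise = 0.000000; V(2,0) = max -> 0.000000
  V(2,1) = exp(-r*dt) * [p*0.000000 + (1-p)*1.476045] = 0.770147; exercise = 0.000000; V(2,1) = max -> 0.770147
  V(2,2) = exp(-r*dt) * [p*1.476045 + (1-p)*7.077725] = 4.397970; exercise = 2.828951; V(2,2) = max -> 4.397970
  V(1,0) = exp(-r*dt) * [p*0.000000 + (1-p)*0.770147] = 0.401835; exercise = 0.000000; V(1,0) = max -> 0.401835
  V(1,1) = exp(-r*dt) * [p*0.770147 + (1-p)*4.397970] = 2.662581; exercise = 0.000000; V(1,1) = max -> 2.662581
  V(0,0) = exp(-r*dt) * [p*0.401835 + (1-p)*2.662581] = 1.581185; exercise = 0.000000; V(0,0) = max -> 1.581185

Answer: Price = V(0,0) = 1.5812


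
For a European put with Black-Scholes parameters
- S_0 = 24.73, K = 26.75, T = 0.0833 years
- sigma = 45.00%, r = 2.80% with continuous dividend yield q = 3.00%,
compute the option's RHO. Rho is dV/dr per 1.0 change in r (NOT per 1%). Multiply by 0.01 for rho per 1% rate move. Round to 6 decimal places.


Answer: Rho = -1.664682

Derivation:
d1 = -0.5408919160; d2 = -0.6707697432
phi(d1) = 0.3446518280; exp(-qT) = 0.9975041199; exp(-rT) = 0.9976703179
N(-d2) = 0.7488163874
Rho = -K*T*exp(-rT)*N(-d2) = -26.7500 * 0.0833 * 0.9976703179 * 0.7488163874 = -1.664682


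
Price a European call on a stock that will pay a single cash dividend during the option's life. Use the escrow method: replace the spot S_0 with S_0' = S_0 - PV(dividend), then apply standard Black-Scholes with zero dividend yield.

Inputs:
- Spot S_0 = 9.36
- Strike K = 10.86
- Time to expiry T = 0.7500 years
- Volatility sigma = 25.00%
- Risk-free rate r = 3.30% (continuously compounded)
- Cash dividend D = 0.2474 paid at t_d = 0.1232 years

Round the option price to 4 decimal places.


PV(D) = D * exp(-r * t_d) = 0.2474 * 0.99594265 = 0.24639621
S_0' = S_0 - PV(D) = 9.3600 - 0.24639621 = 9.11360379
d1 = (ln(S_0'/K) + (r + sigma^2/2)*T) / (sigma*sqrt(T)) = -0.58719107
d2 = d1 - sigma*sqrt(T) = -0.80369742
exp(-rT) = 0.97555377
N(d1) = 0.27853770; N(d2) = 0.21078587
C = S_0' * N(d1) - K * exp(-rT) * N(d2) = 9.11360379 * 0.27853770 - 10.8600 * 0.97555377 * 0.21078587 = 0.3053

Answer: Price = 0.3053


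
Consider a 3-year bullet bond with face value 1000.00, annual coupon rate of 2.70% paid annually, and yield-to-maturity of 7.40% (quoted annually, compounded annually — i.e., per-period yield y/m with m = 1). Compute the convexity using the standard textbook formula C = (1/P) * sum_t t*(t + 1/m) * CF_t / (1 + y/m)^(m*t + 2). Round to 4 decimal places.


Answer: Convexity = 10.0162

Derivation:
Coupon per period c = face * coupon_rate / m = 27.000000
Periods per year m = 1; per-period yield y/m = 0.074000
Number of cashflows N = 3
Cashflows (t years, CF_t, discount factor 1/(1+y/m)^(m*t), PV):
  t = 1.0000: CF_t = 27.000000, DF = 0.931099, PV = 25.139665
  t = 2.0000: CF_t = 27.000000, DF = 0.866945, PV = 23.407509
  t = 3.0000: CF_t = 1027.000000, DF = 0.807211, PV = 829.005858
Price P = sum_t PV_t = 877.553032
Convexity numerator sum_t t*(t + 1/m) * CF_t / (1+y/m)^(m*t + 2):
  t = 1.0000: term = 43.589402
  t = 2.0000: term = 121.758107
  t = 3.0000: term = 8624.427641
Convexity = (1/P) * sum = 8789.775151 / 877.553032 = 10.016232


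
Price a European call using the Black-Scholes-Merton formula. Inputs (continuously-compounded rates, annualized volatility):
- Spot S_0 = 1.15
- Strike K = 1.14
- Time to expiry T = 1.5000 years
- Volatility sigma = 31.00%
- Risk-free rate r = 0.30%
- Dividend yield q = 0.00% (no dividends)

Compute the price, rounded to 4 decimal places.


d1 = (ln(S/K) + (r - q + 0.5*sigma^2) * T) / (sigma * sqrt(T)) = 0.22469111
d2 = d1 - sigma * sqrt(T) = -0.15497980
exp(-rT) = 0.99551011; exp(-qT) = 1.00000000
C = S_0 * exp(-qT) * N(d1) - K * exp(-rT) * N(d2)
N(d1) = 0.58889021; N(d2) = 0.43841862
C = 1.1500 * 1.00000000 * 0.58889021 - 1.1400 * 0.99551011 * 0.43841862 = 0.1797

Answer: Price = 0.1797


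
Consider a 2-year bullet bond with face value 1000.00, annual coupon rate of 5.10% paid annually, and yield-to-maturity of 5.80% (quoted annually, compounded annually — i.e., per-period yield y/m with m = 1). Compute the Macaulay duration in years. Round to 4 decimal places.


Answer: Macaulay duration = 1.9512 years

Derivation:
Coupon per period c = face * coupon_rate / m = 51.000000
Periods per year m = 1; per-period yield y/m = 0.058000
Number of cashflows N = 2
Cashflows (t years, CF_t, discount factor 1/(1+y/m)^(m*t), PV):
  t = 1.0000: CF_t = 51.000000, DF = 0.945180, PV = 48.204159
  t = 2.0000: CF_t = 1051.000000, DF = 0.893364, PV = 938.926033
Price P = sum_t PV_t = 987.130192
Macaulay numerator sum_t t * PV_t:
  t * PV_t at t = 1.0000: 48.204159
  t * PV_t at t = 2.0000: 1877.852066
Macaulay duration D = (sum_t t * PV_t) / P = 1926.056225 / 987.130192 = 1.951167


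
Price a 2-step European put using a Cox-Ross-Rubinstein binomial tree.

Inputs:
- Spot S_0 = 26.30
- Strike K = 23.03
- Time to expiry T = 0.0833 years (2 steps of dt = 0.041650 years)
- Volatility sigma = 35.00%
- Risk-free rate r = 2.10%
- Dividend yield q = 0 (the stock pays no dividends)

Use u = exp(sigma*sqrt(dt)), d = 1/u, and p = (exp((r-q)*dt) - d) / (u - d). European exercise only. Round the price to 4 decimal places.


dt = T/N = 0.041650
u = exp(sigma*sqrt(dt)) = 1.074042; d = 1/u = 0.931062
p = (exp((r-q)*dt) - d) / (u - d) = 0.488270
Discount per step: exp(-r*dt) = 0.999126
Stock lattice S(k, i) with i counting down-moves:
  k=0: S(0,0) = 26.3000
  k=1: S(1,0) = 28.2473; S(1,1) = 24.4869
  k=2: S(2,0) = 30.3388; S(2,1) = 26.3000; S(2,2) = 22.7989
Terminal payoffs V(N, i) = max(K - S_T, 0):
  V(2,0) = 0.000000; V(2,1) = 0.000000; V(2,2) = 0.231138
Backward induction: V(k, i) = exp(-r*dt) * [p * V(k+1, i) + (1-p) * V(k+1, i+1)].
  V(1,0) = exp(-r*dt) * [p*0.000000 + (1-p)*0.000000] = 0.000000
  V(1,1) = exp(-r*dt) * [p*0.000000 + (1-p)*0.231138] = 0.118177
  V(0,0) = exp(-r*dt) * [p*0.000000 + (1-p)*0.118177] = 0.060422

Answer: Price = V(0,0) = 0.0604


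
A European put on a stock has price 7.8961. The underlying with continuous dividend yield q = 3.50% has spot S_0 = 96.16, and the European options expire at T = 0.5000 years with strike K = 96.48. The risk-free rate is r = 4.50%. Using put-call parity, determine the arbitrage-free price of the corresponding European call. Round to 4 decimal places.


Answer: Call price = 8.0545

Derivation:
Put-call parity: C - P = S_0 * exp(-qT) - K * exp(-rT).
S_0 * exp(-qT) = 96.1600 * 0.98265224 = 94.49183898
K * exp(-rT) = 96.4800 * 0.97775124 = 94.33343936
C = P + S*exp(-qT) - K*exp(-rT)
C = 7.8961 + 94.49183898 - 94.33343936 = 8.0545


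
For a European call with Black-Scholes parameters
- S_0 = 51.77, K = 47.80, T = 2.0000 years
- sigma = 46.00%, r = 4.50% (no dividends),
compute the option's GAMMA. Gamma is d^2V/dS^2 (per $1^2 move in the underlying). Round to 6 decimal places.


Answer: Gamma = 0.009975

Derivation:
d1 = 0.5862609893; d2 = -0.0642772494
phi(d1) = 0.3359511532; exp(-qT) = 1.0000000000; exp(-rT) = 0.9139311853
Gamma = exp(-qT) * phi(d1) / (S * sigma * sqrt(T)) = 1.0000000000 * 0.3359511532 / (51.7700 * 0.4600 * 1.4142135624) = 0.009975


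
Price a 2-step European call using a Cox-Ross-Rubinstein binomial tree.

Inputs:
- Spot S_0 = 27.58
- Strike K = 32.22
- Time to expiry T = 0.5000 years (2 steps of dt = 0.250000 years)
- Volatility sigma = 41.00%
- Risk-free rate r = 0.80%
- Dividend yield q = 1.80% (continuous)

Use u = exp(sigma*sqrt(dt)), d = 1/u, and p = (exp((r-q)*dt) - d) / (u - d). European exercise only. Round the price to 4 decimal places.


Answer: Price = V(0,0) = 1.8243

Derivation:
dt = T/N = 0.250000
u = exp(sigma*sqrt(dt)) = 1.227525; d = 1/u = 0.814647
p = (exp((r-q)*dt) - d) / (u - d) = 0.442881
Discount per step: exp(-r*dt) = 0.998002
Stock lattice S(k, i) with i counting down-moves:
  k=0: S(0,0) = 27.5800
  k=1: S(1,0) = 33.8551; S(1,1) = 22.4680
  k=2: S(2,0) = 41.5580; S(2,1) = 27.5800; S(2,2) = 18.3035
Terminal payoffs V(N, i) = max(S_T - K, 0):
  V(2,0) = 9.338035; V(2,1) = 0.000000; V(2,2) = 0.000000
Backward induction: V(k, i) = exp(-r*dt) * [p * V(k+1, i) + (1-p) * V(k+1, i+1)].
  V(1,0) = exp(-r*dt) * [p*9.338035 + (1-p)*0.000000] = 4.127377
  V(1,1) = exp(-r*dt) * [p*0.000000 + (1-p)*0.000000] = 0.000000
  V(0,0) = exp(-r*dt) * [p*4.127377 + (1-p)*0.000000] = 1.824286


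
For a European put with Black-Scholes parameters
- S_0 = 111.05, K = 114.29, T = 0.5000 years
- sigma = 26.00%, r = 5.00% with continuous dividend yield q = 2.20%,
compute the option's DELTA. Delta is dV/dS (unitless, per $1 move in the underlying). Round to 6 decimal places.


d1 = 0.0116480744; d2 = -0.1721996887
phi(d1) = 0.3989152175; exp(-qT) = 0.9890602788; exp(-rT) = 0.9753099120
N(-d1) = 0.4953531957
Delta = -exp(-qT) * N(-d1) = -0.9890602788 * 0.4953531957 = -0.489934

Answer: Delta = -0.489934


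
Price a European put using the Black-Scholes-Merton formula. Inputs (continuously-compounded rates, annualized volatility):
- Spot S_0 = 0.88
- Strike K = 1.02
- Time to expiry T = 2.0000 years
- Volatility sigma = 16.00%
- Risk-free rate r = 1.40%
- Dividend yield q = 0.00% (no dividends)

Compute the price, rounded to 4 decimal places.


d1 = (ln(S/K) + (r - q + 0.5*sigma^2) * T) / (sigma * sqrt(T)) = -0.41558433
d2 = d1 - sigma * sqrt(T) = -0.64185850
exp(-rT) = 0.97238837; exp(-qT) = 1.00000000
P = K * exp(-rT) * N(-d2) - S_0 * exp(-qT) * N(-d1)
N(-d1) = 0.66114290; N(-d2) = 0.73951747
P = 1.0200 * 0.97238837 * 0.73951747 - 0.8800 * 1.00000000 * 0.66114290 = 0.1517

Answer: Price = 0.1517


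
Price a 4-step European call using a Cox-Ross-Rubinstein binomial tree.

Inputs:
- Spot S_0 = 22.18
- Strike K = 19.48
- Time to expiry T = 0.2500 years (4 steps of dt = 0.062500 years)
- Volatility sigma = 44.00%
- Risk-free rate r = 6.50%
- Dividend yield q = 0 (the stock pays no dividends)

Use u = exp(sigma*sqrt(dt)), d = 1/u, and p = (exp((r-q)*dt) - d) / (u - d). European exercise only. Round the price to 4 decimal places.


dt = T/N = 0.062500
u = exp(sigma*sqrt(dt)) = 1.116278; d = 1/u = 0.895834
p = (exp((r-q)*dt) - d) / (u - d) = 0.490994
Discount per step: exp(-r*dt) = 0.995946
Stock lattice S(k, i) with i counting down-moves:
  k=0: S(0,0) = 22.1800
  k=1: S(1,0) = 24.7590; S(1,1) = 19.8696
  k=2: S(2,0) = 27.6380; S(2,1) = 22.1800; S(2,2) = 17.7999
  k=3: S(3,0) = 30.8517; S(3,1) = 24.7590; S(3,2) = 19.8696; S(3,3) = 15.9457
  k=4: S(4,0) = 34.4390; S(4,1) = 27.6380; S(4,2) = 22.1800; S(4,3) = 17.7999; S(4,4) = 14.2847
Terminal payoffs V(N, i) = max(S_T - K, 0):
  V(4,0) = 14.959046; V(4,1) = 8.157982; V(4,2) = 2.700000; V(4,3) = 0.000000; V(4,4) = 0.000000
Backward induction: V(k, i) = exp(-r*dt) * [p * V(k+1, i) + (1-p) * V(k+1, i+1)].
  V(3,0) = exp(-r*dt) * [p*14.959046 + (1-p)*8.157982] = 11.450650
  V(3,1) = exp(-r*dt) * [p*8.157982 + (1-p)*2.700000] = 5.358025
  V(3,2) = exp(-r*dt) * [p*2.700000 + (1-p)*0.000000] = 1.320309
  V(3,3) = exp(-r*dt) * [p*0.000000 + (1-p)*0.000000] = 0.000000
  V(2,0) = exp(-r*dt) * [p*11.450650 + (1-p)*5.358025] = 8.315616
  V(2,1) = exp(-r*dt) * [p*5.358025 + (1-p)*1.320309] = 3.289412
  V(2,2) = exp(-r*dt) * [p*1.320309 + (1-p)*0.000000] = 0.645635
  V(1,0) = exp(-r*dt) * [p*8.315616 + (1-p)*3.289412] = 5.733906
  V(1,1) = exp(-r*dt) * [p*3.289412 + (1-p)*0.645635] = 1.935833
  V(0,0) = exp(-r*dt) * [p*5.733906 + (1-p)*1.935833] = 3.785255

Answer: Price = V(0,0) = 3.7853


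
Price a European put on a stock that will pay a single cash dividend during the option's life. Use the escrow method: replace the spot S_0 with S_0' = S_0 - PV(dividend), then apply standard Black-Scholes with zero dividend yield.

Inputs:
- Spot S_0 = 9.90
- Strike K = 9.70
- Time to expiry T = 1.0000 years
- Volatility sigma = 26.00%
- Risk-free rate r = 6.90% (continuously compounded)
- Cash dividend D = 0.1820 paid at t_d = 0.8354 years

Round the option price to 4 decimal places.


PV(D) = D * exp(-r * t_d) = 0.1820 * 0.94398727 = 0.17180568
S_0' = S_0 - PV(D) = 9.9000 - 0.17180568 = 9.72819432
d1 = (ln(S_0'/K) + (r + sigma^2/2)*T) / (sigma*sqrt(T)) = 0.40654775
d2 = d1 - sigma*sqrt(T) = 0.14654775
exp(-rT) = 0.93332668
N(-d1) = 0.34217009; N(-d2) = 0.44174450
P = K * exp(-rT) * N(-d2) - S_0' * N(-d1) = 9.7000 * 0.93332668 * 0.44174450 - 9.72819432 * 0.34217009 = 0.6705

Answer: Price = 0.6705


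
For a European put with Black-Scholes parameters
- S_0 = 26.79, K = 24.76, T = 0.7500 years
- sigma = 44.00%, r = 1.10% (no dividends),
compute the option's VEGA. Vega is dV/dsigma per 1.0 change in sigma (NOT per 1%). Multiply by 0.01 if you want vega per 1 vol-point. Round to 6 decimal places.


d1 = 0.4189705874; d2 = 0.0379194097
phi(d1) = 0.3654204357; exp(-qT) = 1.0000000000; exp(-rT) = 0.9917839379
Vega = S * exp(-qT) * phi(d1) * sqrt(T) = 26.7900 * 1.0000000000 * 0.3654204357 * 0.8660254038 = 8.478054

Answer: Vega = 8.478054


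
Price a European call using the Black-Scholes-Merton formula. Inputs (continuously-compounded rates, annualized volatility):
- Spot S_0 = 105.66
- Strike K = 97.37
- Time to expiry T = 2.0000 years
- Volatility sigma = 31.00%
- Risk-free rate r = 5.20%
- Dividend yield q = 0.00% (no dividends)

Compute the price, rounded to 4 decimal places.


d1 = (ln(S/K) + (r - q + 0.5*sigma^2) * T) / (sigma * sqrt(T)) = 0.64280166
d2 = d1 - sigma * sqrt(T) = 0.20439546
exp(-rT) = 0.90122530; exp(-qT) = 1.00000000
C = S_0 * exp(-qT) * N(d1) - K * exp(-rT) * N(d2)
N(d1) = 0.73982360; N(d2) = 0.58097776
C = 105.6600 * 1.00000000 * 0.73982360 - 97.3700 * 0.90122530 * 0.58097776 = 27.1876

Answer: Price = 27.1876


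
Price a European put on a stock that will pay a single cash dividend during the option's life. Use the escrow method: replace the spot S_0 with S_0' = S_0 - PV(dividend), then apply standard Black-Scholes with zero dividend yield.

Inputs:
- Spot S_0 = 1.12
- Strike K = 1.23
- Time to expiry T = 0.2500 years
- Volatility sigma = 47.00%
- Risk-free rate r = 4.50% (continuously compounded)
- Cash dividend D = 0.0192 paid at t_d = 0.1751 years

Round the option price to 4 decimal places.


PV(D) = D * exp(-r * t_d) = 0.0192 * 0.99215146 = 0.01904931
S_0' = S_0 - PV(D) = 1.1200 - 0.01904931 = 1.10095069
d1 = (ln(S_0'/K) + (r + sigma^2/2)*T) / (sigma*sqrt(T)) = -0.30628765
d2 = d1 - sigma*sqrt(T) = -0.54128765
exp(-rT) = 0.98881304
N(-d1) = 0.62030718; N(-d2) = 0.70584533
P = K * exp(-rT) * N(-d2) - S_0' * N(-d1) = 1.2300 * 0.98881304 * 0.70584533 - 1.10095069 * 0.62030718 = 0.1755

Answer: Price = 0.1755
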